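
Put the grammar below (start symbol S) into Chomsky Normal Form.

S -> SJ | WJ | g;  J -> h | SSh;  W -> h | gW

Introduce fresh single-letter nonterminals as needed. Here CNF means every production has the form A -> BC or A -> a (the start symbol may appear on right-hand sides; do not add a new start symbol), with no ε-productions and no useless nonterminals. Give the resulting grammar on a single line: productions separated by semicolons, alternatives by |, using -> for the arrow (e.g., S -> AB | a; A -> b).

No ε-productions.
No unit productions to eliminate.
TERM: introduce B -> g, A -> h and substitute in every rule of length ≥2.
BIN: J -> SSA becomes J -> SC, C -> SA.

S -> g | SJ | WJ; A -> h; B -> g; C -> SA; J -> h | SC; W -> h | BW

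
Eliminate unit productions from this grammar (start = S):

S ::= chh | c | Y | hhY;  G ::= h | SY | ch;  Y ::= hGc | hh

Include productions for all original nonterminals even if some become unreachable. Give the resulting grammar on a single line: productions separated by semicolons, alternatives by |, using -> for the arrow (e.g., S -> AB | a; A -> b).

Unit productions: S->Y.
Unit pairs (A ⇒* B via units): (S,Y).
S: inherits non-unit rules of {S, Y} → c | chh | hGc | hh | hhY.
G: inherits non-unit rules of {G} → SY | ch | h.
Y: inherits non-unit rules of {Y} → hGc | hh.

S -> c | hh | chh | hGc | hhY; G -> h | SY | ch; Y -> hh | hGc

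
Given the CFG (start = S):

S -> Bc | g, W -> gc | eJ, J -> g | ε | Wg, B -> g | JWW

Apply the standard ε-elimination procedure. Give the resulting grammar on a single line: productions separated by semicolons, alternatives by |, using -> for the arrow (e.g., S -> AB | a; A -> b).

Nullable set: {J}.
B -> JWW: J nullable, giving JWW | WW.
Drop J -> ε.
W -> eJ: J nullable, giving e | eJ.
Unchanged (no nullable symbols): S -> Bc; S -> g; B -> g; J -> Wg; J -> g; W -> gc.

S -> g | Bc; B -> g | WW | JWW; J -> g | Wg; W -> e | eJ | gc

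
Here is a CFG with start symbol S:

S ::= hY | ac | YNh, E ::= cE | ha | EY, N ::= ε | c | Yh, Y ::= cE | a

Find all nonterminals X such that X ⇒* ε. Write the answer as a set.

{N}

Directly nullable (have an ε-rule): {N}.
Not nullable: E, S, Y — each has a terminal in every rule's right-hand side or depends on a non-nullable symbol.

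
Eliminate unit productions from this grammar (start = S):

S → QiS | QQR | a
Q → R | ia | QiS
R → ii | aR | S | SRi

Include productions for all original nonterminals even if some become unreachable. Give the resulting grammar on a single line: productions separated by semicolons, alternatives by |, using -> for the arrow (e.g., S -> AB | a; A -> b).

Unit productions: Q->R, R->S.
Unit pairs (A ⇒* B via units): (Q,R), (Q,S), (R,S).
S: inherits non-unit rules of {S} → QQR | QiS | a.
Q: inherits non-unit rules of {Q, R, S} → QQR | QiS | SRi | a | aR | ia | ii.
R: inherits non-unit rules of {R, S} → QQR | QiS | SRi | a | aR | ii.

S -> a | QQR | QiS; Q -> a | aR | ia | ii | QQR | QiS | SRi; R -> a | aR | ii | QQR | QiS | SRi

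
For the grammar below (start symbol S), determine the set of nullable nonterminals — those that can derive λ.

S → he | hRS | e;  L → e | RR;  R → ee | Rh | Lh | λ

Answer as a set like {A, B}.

Directly nullable (have an ε-rule): {R}.
L is nullable via L -> RR (every symbol on the right is already known nullable).
Not nullable: S — each has a terminal in every rule's right-hand side or depends on a non-nullable symbol.

{L, R}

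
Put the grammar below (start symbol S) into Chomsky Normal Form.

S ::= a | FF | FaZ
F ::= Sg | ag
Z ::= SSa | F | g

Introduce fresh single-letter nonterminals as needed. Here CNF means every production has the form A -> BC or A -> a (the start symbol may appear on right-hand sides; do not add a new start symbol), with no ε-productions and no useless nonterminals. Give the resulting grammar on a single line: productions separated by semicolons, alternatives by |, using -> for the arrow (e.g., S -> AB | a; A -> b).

No ε-productions.
After unit-elimination: S -> a | FF | FaZ; F -> Sg | ag; Z -> g | Sg | ag | SSa.
TERM: introduce B -> a, A -> g and substitute in every rule of length ≥2.
BIN: S -> FBZ becomes S -> FC, C -> BZ; Z -> SSB becomes Z -> SD, D -> SB.

S -> a | FC | FF; A -> g; B -> a; C -> BZ; D -> SB; F -> BA | SA; Z -> g | BA | SA | SD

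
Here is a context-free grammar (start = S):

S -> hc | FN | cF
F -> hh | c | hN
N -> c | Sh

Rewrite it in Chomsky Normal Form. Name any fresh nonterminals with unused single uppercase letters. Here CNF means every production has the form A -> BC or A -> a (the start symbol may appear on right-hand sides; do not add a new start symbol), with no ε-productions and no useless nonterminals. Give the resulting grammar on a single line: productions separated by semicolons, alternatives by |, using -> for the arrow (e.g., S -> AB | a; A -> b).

S -> AB | BF | FN; A -> h; B -> c; F -> c | AA | AN; N -> c | SA

No ε-productions.
No unit productions to eliminate.
TERM: introduce B -> c, A -> h and substitute in every rule of length ≥2.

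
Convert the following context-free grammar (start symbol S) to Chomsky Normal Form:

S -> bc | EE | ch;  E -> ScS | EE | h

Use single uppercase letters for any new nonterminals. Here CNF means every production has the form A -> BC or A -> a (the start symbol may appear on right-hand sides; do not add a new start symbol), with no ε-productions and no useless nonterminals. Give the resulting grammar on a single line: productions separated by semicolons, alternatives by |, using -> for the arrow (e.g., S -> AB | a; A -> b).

S -> AC | BA | EE; A -> c; B -> b; C -> h; D -> AS; E -> h | EE | SD

No ε-productions.
No unit productions to eliminate.
TERM: introduce B -> b, A -> c, C -> h and substitute in every rule of length ≥2.
BIN: E -> SAS becomes E -> SD, D -> AS.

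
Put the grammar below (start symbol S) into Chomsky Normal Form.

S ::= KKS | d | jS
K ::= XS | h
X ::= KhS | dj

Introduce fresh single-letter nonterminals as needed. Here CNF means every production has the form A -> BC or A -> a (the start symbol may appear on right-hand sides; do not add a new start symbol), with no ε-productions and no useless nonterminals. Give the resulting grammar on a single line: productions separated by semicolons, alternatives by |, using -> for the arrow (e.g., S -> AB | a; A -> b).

No ε-productions.
No unit productions to eliminate.
TERM: introduce C -> d, B -> h, A -> j and substitute in every rule of length ≥2.
BIN: S -> KKS becomes S -> KD, D -> KS; X -> KBS becomes X -> KE, E -> BS.

S -> d | AS | KD; A -> j; B -> h; C -> d; D -> KS; E -> BS; K -> h | XS; X -> CA | KE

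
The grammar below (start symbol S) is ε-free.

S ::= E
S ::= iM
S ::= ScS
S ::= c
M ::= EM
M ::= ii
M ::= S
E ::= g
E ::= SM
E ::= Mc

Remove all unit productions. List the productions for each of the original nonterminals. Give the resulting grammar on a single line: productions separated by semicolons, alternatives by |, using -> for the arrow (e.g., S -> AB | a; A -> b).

Unit productions: M->S, S->E.
Unit pairs (A ⇒* B via units): (M,E), (M,S), (S,E).
S: inherits non-unit rules of {E, S} → Mc | SM | ScS | c | g | iM.
E: inherits non-unit rules of {E} → Mc | SM | g.
M: inherits non-unit rules of {E, M, S} → EM | Mc | SM | ScS | c | g | iM | ii.

S -> c | g | Mc | SM | iM | ScS; E -> g | Mc | SM; M -> c | g | EM | Mc | SM | iM | ii | ScS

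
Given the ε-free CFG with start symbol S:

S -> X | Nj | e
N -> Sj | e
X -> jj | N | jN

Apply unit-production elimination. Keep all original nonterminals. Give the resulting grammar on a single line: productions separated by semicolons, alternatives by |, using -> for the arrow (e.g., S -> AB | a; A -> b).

S -> e | Nj | Sj | jN | jj; N -> e | Sj; X -> e | Sj | jN | jj

Unit productions: S->X, X->N.
Unit pairs (A ⇒* B via units): (S,N), (S,X), (X,N).
S: inherits non-unit rules of {N, S, X} → Nj | Sj | e | jN | jj.
N: inherits non-unit rules of {N} → Sj | e.
X: inherits non-unit rules of {N, X} → Sj | e | jN | jj.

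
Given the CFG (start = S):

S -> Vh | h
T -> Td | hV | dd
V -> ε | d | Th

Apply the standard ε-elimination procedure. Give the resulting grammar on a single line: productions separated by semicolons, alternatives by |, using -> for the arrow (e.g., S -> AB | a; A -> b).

Nullable set: {V}.
S -> Vh: V nullable, giving Vh | h.
T -> hV: V nullable, giving h | hV.
Drop V -> ε.
Unchanged (no nullable symbols): S -> h; T -> Td; T -> dd; V -> Th; V -> d.

S -> h | Vh; T -> h | Td | dd | hV; V -> d | Th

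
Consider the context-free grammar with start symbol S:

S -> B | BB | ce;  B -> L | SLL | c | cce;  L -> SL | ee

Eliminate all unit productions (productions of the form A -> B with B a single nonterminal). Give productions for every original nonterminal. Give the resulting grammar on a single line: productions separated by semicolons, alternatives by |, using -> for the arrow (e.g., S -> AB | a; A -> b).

S -> c | BB | SL | ce | ee | SLL | cce; B -> c | SL | ee | SLL | cce; L -> SL | ee

Unit productions: B->L, S->B.
Unit pairs (A ⇒* B via units): (B,L), (S,B), (S,L).
S: inherits non-unit rules of {B, L, S} → BB | SL | SLL | c | cce | ce | ee.
B: inherits non-unit rules of {B, L} → SL | SLL | c | cce | ee.
L: inherits non-unit rules of {L} → SL | ee.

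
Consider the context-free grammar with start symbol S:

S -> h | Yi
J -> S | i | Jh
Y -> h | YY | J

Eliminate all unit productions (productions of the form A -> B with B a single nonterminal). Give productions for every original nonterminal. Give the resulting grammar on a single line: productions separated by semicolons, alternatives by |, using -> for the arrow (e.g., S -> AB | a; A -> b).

Unit productions: J->S, Y->J.
Unit pairs (A ⇒* B via units): (J,S), (Y,J), (Y,S).
S: inherits non-unit rules of {S} → Yi | h.
J: inherits non-unit rules of {J, S} → Jh | Yi | h | i.
Y: inherits non-unit rules of {J, S, Y} → Jh | YY | Yi | h | i.

S -> h | Yi; J -> h | i | Jh | Yi; Y -> h | i | Jh | YY | Yi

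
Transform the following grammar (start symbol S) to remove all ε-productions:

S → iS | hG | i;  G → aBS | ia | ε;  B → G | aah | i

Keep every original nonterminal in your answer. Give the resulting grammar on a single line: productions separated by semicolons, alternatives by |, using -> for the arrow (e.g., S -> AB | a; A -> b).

S -> h | i | hG | iS; B -> G | i | aah; G -> aS | ia | aBS

Nullable set: {B, G}.
S -> hG: G nullable, giving h | hG.
B -> G: G nullable, giving G.
Drop G -> ε.
G -> aBS: B nullable, giving aBS | aS.
Unchanged (no nullable symbols): S -> i; S -> iS; B -> aah; B -> i; G -> ia.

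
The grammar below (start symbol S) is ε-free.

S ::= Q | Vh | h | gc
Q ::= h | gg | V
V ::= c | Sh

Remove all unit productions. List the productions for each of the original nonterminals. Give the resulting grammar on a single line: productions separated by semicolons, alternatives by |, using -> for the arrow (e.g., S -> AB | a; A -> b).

S -> c | h | Sh | Vh | gc | gg; Q -> c | h | Sh | gg; V -> c | Sh

Unit productions: Q->V, S->Q.
Unit pairs (A ⇒* B via units): (Q,V), (S,Q), (S,V).
S: inherits non-unit rules of {Q, S, V} → Sh | Vh | c | gc | gg | h.
Q: inherits non-unit rules of {Q, V} → Sh | c | gg | h.
V: inherits non-unit rules of {V} → Sh | c.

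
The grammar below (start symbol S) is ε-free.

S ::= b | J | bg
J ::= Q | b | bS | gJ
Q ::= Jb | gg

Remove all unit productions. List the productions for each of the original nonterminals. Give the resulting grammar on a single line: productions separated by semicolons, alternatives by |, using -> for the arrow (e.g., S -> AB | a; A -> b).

S -> b | Jb | bS | bg | gJ | gg; J -> b | Jb | bS | gJ | gg; Q -> Jb | gg

Unit productions: J->Q, S->J.
Unit pairs (A ⇒* B via units): (J,Q), (S,J), (S,Q).
S: inherits non-unit rules of {J, Q, S} → Jb | b | bS | bg | gJ | gg.
J: inherits non-unit rules of {J, Q} → Jb | b | bS | gJ | gg.
Q: inherits non-unit rules of {Q} → Jb | gg.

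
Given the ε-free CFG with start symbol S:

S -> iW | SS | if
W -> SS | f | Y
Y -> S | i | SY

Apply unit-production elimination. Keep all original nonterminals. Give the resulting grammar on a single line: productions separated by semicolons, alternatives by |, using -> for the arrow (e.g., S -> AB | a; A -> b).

S -> SS | iW | if; W -> f | i | SS | SY | iW | if; Y -> i | SS | SY | iW | if

Unit productions: W->Y, Y->S.
Unit pairs (A ⇒* B via units): (W,S), (W,Y), (Y,S).
S: inherits non-unit rules of {S} → SS | iW | if.
W: inherits non-unit rules of {S, W, Y} → SS | SY | f | i | iW | if.
Y: inherits non-unit rules of {S, Y} → SS | SY | i | iW | if.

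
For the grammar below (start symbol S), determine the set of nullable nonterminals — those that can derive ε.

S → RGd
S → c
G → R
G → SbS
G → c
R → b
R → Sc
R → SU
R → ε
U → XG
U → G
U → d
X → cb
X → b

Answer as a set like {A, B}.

{G, R, U}

Directly nullable (have an ε-rule): {R}.
G is nullable via G -> R (every symbol on the right is already known nullable).
U is nullable via U -> G (every symbol on the right is already known nullable).
Not nullable: S, X — each has a terminal in every rule's right-hand side or depends on a non-nullable symbol.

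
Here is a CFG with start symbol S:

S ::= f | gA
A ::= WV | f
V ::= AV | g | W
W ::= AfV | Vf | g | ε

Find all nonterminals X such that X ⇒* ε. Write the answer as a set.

{A, V, W}

Directly nullable (have an ε-rule): {W}.
V is nullable via V -> W (every symbol on the right is already known nullable).
A is nullable via A -> WV (every symbol on the right is already known nullable).
Not nullable: S — each has a terminal in every rule's right-hand side or depends on a non-nullable symbol.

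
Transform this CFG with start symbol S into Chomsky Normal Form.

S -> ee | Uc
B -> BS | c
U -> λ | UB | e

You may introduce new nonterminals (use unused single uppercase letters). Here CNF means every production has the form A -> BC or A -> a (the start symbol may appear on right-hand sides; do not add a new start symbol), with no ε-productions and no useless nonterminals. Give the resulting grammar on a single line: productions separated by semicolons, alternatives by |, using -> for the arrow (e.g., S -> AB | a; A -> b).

Nullable: {U}; after ε-elimination: S -> c | Uc | ee; B -> c | BS; U -> B | e | UB.
After unit-elimination: S -> c | Uc | ee; B -> c | BS; U -> c | e | BS | UB.
TERM: introduce A -> c, C -> e and substitute in every rule of length ≥2.

S -> c | CC | UA; A -> c; B -> c | BS; C -> e; U -> c | e | BS | UB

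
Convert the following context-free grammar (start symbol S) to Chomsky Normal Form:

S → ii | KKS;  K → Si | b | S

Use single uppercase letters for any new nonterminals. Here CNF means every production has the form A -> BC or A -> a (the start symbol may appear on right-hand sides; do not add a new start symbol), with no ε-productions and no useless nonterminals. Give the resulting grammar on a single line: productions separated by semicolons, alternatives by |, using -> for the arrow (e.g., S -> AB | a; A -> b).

No ε-productions.
After unit-elimination: S -> ii | KKS; K -> b | Si | ii | KKS.
TERM: introduce A -> i and substitute in every rule of length ≥2.
BIN: K -> KKS becomes K -> KB, B -> KS; S -> KKS becomes S -> KC, C -> KS.

S -> AA | KC; A -> i; B -> KS; C -> KS; K -> b | AA | KB | SA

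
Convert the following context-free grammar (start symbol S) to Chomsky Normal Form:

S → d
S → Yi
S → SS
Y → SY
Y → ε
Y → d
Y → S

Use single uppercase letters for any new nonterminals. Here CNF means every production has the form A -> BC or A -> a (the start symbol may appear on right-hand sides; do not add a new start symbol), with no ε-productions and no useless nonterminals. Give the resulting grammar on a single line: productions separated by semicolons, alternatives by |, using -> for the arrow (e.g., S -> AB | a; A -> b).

S -> d | i | SS | YA; A -> i; Y -> d | i | SS | SY | YA

Nullable: {Y}; after ε-elimination: S -> d | i | SS | Yi; Y -> S | d | SY.
After unit-elimination: S -> d | i | SS | Yi; Y -> d | i | SS | SY | Yi.
TERM: introduce A -> i and substitute in every rule of length ≥2.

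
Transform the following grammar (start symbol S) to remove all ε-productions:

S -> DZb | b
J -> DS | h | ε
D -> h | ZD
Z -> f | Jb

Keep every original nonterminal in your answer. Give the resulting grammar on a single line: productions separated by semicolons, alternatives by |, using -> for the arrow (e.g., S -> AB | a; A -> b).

S -> b | DZb; D -> h | ZD; J -> h | DS; Z -> b | f | Jb

Nullable set: {J}.
Drop J -> ε.
Z -> Jb: J nullable, giving Jb | b.
Unchanged (no nullable symbols): S -> DZb; S -> b; D -> ZD; D -> h; J -> DS; J -> h; Z -> f.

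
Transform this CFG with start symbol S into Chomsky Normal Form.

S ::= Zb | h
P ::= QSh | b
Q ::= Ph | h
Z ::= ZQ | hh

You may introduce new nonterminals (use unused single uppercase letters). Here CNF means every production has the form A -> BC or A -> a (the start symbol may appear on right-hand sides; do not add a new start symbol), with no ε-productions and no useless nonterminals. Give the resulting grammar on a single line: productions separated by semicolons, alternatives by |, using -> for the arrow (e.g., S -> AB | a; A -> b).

S -> h | ZB; A -> h; B -> b; C -> SA; P -> b | QC; Q -> h | PA; Z -> AA | ZQ

No ε-productions.
No unit productions to eliminate.
TERM: introduce B -> b, A -> h and substitute in every rule of length ≥2.
BIN: P -> QSA becomes P -> QC, C -> SA.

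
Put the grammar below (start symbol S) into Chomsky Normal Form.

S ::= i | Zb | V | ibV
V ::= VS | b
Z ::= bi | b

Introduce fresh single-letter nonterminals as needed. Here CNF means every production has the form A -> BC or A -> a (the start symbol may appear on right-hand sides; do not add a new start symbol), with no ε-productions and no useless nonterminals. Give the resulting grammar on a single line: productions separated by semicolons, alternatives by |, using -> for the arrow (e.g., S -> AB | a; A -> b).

S -> b | i | BC | VS | ZA; A -> b; B -> i; C -> AV; V -> b | VS; Z -> b | AB

No ε-productions.
After unit-elimination: S -> b | i | VS | Zb | ibV; V -> b | VS; Z -> b | bi.
TERM: introduce A -> b, B -> i and substitute in every rule of length ≥2.
BIN: S -> BAV becomes S -> BC, C -> AV.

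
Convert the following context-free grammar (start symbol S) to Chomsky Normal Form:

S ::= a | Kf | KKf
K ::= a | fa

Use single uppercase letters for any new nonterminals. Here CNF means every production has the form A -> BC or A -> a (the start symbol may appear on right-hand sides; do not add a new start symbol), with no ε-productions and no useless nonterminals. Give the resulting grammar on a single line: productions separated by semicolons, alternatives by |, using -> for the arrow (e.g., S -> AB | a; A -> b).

S -> a | KA | KC; A -> f; B -> a; C -> KA; K -> a | AB

No ε-productions.
No unit productions to eliminate.
TERM: introduce B -> a, A -> f and substitute in every rule of length ≥2.
BIN: S -> KKA becomes S -> KC, C -> KA.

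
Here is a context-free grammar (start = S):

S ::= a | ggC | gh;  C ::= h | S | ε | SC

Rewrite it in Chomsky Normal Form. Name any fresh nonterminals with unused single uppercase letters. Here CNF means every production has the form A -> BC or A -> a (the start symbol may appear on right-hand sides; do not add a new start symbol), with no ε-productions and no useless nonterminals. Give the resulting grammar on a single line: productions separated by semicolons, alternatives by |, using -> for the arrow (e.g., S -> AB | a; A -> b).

S -> a | AA | AB | AE; A -> g; B -> h; C -> a | h | AA | AB | AD | SC; D -> AC; E -> AC

Nullable: {C}; after ε-elimination: S -> a | gg | gh | ggC; C -> S | h | SC.
After unit-elimination: S -> a | gg | gh | ggC; C -> a | h | SC | gg | gh | ggC.
TERM: introduce A -> g, B -> h and substitute in every rule of length ≥2.
BIN: C -> AAC becomes C -> AD, D -> AC; S -> AAC becomes S -> AE, E -> AC.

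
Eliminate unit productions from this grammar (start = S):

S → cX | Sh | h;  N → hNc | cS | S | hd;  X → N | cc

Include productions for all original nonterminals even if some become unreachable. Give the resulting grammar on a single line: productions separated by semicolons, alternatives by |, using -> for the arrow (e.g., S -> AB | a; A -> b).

S -> h | Sh | cX; N -> h | Sh | cS | cX | hd | hNc; X -> h | Sh | cS | cX | cc | hd | hNc

Unit productions: N->S, X->N.
Unit pairs (A ⇒* B via units): (N,S), (X,N), (X,S).
S: inherits non-unit rules of {S} → Sh | cX | h.
N: inherits non-unit rules of {N, S} → Sh | cS | cX | h | hNc | hd.
X: inherits non-unit rules of {N, S, X} → Sh | cS | cX | cc | h | hNc | hd.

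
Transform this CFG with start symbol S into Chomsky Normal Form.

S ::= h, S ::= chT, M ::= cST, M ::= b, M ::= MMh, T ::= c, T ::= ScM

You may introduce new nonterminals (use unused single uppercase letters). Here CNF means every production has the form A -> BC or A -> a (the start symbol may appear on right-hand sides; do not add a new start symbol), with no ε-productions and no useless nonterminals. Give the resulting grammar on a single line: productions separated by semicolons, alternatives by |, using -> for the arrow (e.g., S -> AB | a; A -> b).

No ε-productions.
No unit productions to eliminate.
TERM: introduce B -> c, A -> h and substitute in every rule of length ≥2.
BIN: M -> BST becomes M -> BC, C -> ST; M -> MMA becomes M -> MD, D -> MA; S -> BAT becomes S -> BE, E -> AT; T -> SBM becomes T -> SF, F -> BM.

S -> h | BE; A -> h; B -> c; C -> ST; D -> MA; E -> AT; F -> BM; M -> b | BC | MD; T -> c | SF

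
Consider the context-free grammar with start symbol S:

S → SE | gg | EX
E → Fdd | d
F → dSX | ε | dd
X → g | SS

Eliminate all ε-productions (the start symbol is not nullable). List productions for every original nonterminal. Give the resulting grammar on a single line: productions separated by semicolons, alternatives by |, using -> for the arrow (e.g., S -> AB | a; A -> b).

Nullable set: {F}.
E -> Fdd: F nullable, giving Fdd | dd.
Drop F -> ε.
Unchanged (no nullable symbols): S -> EX; S -> SE; S -> gg; E -> d; F -> dSX; F -> dd; X -> SS; X -> g.

S -> EX | SE | gg; E -> d | dd | Fdd; F -> dd | dSX; X -> g | SS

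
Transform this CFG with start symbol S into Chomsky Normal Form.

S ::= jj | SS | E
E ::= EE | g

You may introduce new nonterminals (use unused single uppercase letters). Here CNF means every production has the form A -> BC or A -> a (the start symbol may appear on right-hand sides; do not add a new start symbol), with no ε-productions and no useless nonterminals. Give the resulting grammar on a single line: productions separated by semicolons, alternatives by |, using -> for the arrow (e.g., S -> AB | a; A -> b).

S -> g | AA | EE | SS; A -> j; E -> g | EE

No ε-productions.
After unit-elimination: S -> g | EE | SS | jj; E -> g | EE.
TERM: introduce A -> j and substitute in every rule of length ≥2.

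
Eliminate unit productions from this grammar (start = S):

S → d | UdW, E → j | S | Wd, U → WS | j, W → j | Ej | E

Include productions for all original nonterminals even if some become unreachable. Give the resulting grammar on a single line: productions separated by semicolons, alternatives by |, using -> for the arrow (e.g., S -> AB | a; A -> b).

S -> d | UdW; E -> d | j | Wd | UdW; U -> j | WS; W -> d | j | Ej | Wd | UdW

Unit productions: E->S, W->E.
Unit pairs (A ⇒* B via units): (E,S), (W,E), (W,S).
S: inherits non-unit rules of {S} → UdW | d.
E: inherits non-unit rules of {E, S} → UdW | Wd | d | j.
U: inherits non-unit rules of {U} → WS | j.
W: inherits non-unit rules of {E, S, W} → Ej | UdW | Wd | d | j.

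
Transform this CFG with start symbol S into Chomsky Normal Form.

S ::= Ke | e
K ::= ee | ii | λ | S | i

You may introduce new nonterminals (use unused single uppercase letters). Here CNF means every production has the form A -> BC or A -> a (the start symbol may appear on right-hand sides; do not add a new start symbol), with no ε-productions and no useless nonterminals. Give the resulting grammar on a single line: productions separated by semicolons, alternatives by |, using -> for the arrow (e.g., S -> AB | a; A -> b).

S -> e | KA; A -> e; B -> i; K -> e | i | AA | BB | KA

Nullable: {K}; after ε-elimination: S -> e | Ke; K -> S | i | ee | ii.
After unit-elimination: S -> e | Ke; K -> e | i | Ke | ee | ii.
TERM: introduce A -> e, B -> i and substitute in every rule of length ≥2.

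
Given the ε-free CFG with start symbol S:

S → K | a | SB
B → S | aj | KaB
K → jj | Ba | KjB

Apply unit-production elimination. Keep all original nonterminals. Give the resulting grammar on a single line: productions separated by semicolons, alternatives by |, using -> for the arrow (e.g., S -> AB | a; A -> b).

Unit productions: B->S, S->K.
Unit pairs (A ⇒* B via units): (B,K), (B,S), (S,K).
S: inherits non-unit rules of {K, S} → Ba | KjB | SB | a | jj.
B: inherits non-unit rules of {B, K, S} → Ba | KaB | KjB | SB | a | aj | jj.
K: inherits non-unit rules of {K} → Ba | KjB | jj.

S -> a | Ba | SB | jj | KjB; B -> a | Ba | SB | aj | jj | KaB | KjB; K -> Ba | jj | KjB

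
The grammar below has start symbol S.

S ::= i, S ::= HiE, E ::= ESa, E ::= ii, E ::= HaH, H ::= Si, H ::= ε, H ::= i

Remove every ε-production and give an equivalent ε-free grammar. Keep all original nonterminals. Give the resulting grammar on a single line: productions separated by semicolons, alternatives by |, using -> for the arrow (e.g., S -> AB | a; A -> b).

S -> i | iE | HiE; E -> a | Ha | aH | ii | ESa | HaH; H -> i | Si

Nullable set: {H}.
S -> HiE: H nullable, giving HiE | iE.
E -> HaH: H, H nullable, giving Ha | HaH | a | aH.
Drop H -> ε.
Unchanged (no nullable symbols): S -> i; E -> ESa; E -> ii; H -> Si; H -> i.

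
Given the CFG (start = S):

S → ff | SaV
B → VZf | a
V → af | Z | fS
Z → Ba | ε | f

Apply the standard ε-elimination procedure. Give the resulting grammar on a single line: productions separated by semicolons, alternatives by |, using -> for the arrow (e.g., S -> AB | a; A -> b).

Nullable set: {V, Z}.
S -> SaV: V nullable, giving Sa | SaV.
B -> VZf: V, Z nullable, giving VZf | Vf | Zf | f.
V -> Z: Z nullable, giving Z.
Drop Z -> ε.
Unchanged (no nullable symbols): S -> ff; B -> a; V -> af; V -> fS; Z -> Ba; Z -> f.

S -> Sa | ff | SaV; B -> a | f | Vf | Zf | VZf; V -> Z | af | fS; Z -> f | Ba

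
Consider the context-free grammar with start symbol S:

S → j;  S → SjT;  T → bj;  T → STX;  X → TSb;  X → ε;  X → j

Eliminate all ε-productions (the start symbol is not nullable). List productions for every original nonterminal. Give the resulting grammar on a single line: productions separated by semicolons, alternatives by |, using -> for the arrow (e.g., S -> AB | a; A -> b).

Nullable set: {X}.
T -> STX: X nullable, giving ST | STX.
Drop X -> ε.
Unchanged (no nullable symbols): S -> SjT; S -> j; T -> bj; X -> TSb; X -> j.

S -> j | SjT; T -> ST | bj | STX; X -> j | TSb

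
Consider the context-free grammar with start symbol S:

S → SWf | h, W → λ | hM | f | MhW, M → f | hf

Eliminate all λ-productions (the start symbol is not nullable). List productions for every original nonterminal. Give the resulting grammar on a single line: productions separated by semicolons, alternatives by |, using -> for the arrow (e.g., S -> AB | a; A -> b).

Nullable set: {W}.
S -> SWf: W nullable, giving SWf | Sf.
Drop W -> λ.
W -> MhW: W nullable, giving Mh | MhW.
Unchanged (no nullable symbols): S -> h; M -> f; M -> hf; W -> f; W -> hM.

S -> h | Sf | SWf; M -> f | hf; W -> f | Mh | hM | MhW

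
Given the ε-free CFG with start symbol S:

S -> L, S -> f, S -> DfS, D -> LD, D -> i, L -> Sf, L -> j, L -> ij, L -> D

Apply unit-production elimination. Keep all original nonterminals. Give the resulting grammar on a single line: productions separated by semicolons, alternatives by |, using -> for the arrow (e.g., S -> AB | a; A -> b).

S -> f | i | j | LD | Sf | ij | DfS; D -> i | LD; L -> i | j | LD | Sf | ij

Unit productions: L->D, S->L.
Unit pairs (A ⇒* B via units): (L,D), (S,D), (S,L).
S: inherits non-unit rules of {D, L, S} → DfS | LD | Sf | f | i | ij | j.
D: inherits non-unit rules of {D} → LD | i.
L: inherits non-unit rules of {D, L} → LD | Sf | i | ij | j.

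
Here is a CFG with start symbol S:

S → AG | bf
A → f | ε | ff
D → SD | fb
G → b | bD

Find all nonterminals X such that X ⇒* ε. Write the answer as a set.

Directly nullable (have an ε-rule): {A}.
Not nullable: D, G, S — each has a terminal in every rule's right-hand side or depends on a non-nullable symbol.

{A}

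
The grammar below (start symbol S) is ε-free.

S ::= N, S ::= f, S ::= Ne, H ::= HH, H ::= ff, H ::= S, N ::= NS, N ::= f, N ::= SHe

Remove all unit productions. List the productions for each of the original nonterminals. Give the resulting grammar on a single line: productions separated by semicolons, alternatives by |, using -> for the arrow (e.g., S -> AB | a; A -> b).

S -> f | NS | Ne | SHe; H -> f | HH | NS | Ne | ff | SHe; N -> f | NS | SHe

Unit productions: H->S, S->N.
Unit pairs (A ⇒* B via units): (H,N), (H,S), (S,N).
S: inherits non-unit rules of {N, S} → NS | Ne | SHe | f.
H: inherits non-unit rules of {H, N, S} → HH | NS | Ne | SHe | f | ff.
N: inherits non-unit rules of {N} → NS | SHe | f.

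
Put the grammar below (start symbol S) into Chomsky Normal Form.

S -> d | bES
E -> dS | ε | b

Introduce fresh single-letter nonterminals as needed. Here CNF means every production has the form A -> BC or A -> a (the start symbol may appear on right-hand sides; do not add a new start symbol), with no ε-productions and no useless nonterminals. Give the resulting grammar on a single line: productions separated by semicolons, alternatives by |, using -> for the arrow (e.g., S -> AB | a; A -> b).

S -> d | BC | BS; A -> d; B -> b; C -> ES; E -> b | AS

Nullable: {E}; after ε-elimination: S -> d | bS | bES; E -> b | dS.
No unit productions to eliminate.
TERM: introduce B -> b, A -> d and substitute in every rule of length ≥2.
BIN: S -> BES becomes S -> BC, C -> ES.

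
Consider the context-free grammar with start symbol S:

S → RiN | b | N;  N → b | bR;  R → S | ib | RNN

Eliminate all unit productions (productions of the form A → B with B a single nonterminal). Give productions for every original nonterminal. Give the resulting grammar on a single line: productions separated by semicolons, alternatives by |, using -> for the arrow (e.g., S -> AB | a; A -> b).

S -> b | bR | RiN; N -> b | bR; R -> b | bR | ib | RNN | RiN

Unit productions: R->S, S->N.
Unit pairs (A ⇒* B via units): (R,N), (R,S), (S,N).
S: inherits non-unit rules of {N, S} → RiN | b | bR.
N: inherits non-unit rules of {N} → b | bR.
R: inherits non-unit rules of {N, R, S} → RNN | RiN | b | bR | ib.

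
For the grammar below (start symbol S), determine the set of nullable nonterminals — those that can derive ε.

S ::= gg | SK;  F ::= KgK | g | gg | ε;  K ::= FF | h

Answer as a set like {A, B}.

Directly nullable (have an ε-rule): {F}.
K is nullable via K -> FF (every symbol on the right is already known nullable).
Not nullable: S — each has a terminal in every rule's right-hand side or depends on a non-nullable symbol.

{F, K}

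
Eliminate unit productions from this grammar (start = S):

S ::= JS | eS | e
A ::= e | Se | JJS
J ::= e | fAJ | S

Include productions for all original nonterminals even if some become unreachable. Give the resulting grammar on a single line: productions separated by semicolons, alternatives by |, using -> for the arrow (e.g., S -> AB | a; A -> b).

S -> e | JS | eS; A -> e | Se | JJS; J -> e | JS | eS | fAJ

Unit productions: J->S.
Unit pairs (A ⇒* B via units): (J,S).
S: inherits non-unit rules of {S} → JS | e | eS.
A: inherits non-unit rules of {A} → JJS | Se | e.
J: inherits non-unit rules of {J, S} → JS | e | eS | fAJ.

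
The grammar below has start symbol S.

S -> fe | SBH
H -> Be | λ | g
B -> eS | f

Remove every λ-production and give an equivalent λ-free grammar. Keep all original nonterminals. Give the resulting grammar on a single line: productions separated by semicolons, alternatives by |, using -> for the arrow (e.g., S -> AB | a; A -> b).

Nullable set: {H}.
S -> SBH: H nullable, giving SB | SBH.
Drop H -> λ.
Unchanged (no nullable symbols): S -> fe; B -> eS; B -> f; H -> Be; H -> g.

S -> SB | fe | SBH; B -> f | eS; H -> g | Be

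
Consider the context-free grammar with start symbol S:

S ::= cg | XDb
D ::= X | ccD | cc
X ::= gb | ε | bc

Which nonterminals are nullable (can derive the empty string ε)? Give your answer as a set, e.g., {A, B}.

{D, X}

Directly nullable (have an ε-rule): {X}.
D is nullable via D -> X (every symbol on the right is already known nullable).
Not nullable: S — each has a terminal in every rule's right-hand side or depends on a non-nullable symbol.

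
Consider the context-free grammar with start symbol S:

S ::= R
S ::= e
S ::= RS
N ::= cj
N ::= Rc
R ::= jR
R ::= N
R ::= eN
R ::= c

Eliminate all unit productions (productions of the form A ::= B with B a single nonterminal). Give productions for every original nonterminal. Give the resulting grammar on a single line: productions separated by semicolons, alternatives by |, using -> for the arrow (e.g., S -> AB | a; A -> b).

S -> c | e | RS | Rc | cj | eN | jR; N -> Rc | cj; R -> c | Rc | cj | eN | jR

Unit productions: R->N, S->R.
Unit pairs (A ⇒* B via units): (R,N), (S,N), (S,R).
S: inherits non-unit rules of {N, R, S} → RS | Rc | c | cj | e | eN | jR.
N: inherits non-unit rules of {N} → Rc | cj.
R: inherits non-unit rules of {N, R} → Rc | c | cj | eN | jR.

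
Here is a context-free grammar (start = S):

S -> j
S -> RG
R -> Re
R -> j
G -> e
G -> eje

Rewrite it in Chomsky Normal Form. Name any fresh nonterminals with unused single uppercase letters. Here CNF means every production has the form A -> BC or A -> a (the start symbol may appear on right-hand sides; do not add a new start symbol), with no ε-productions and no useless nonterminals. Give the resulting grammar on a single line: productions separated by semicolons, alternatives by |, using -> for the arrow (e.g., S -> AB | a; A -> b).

S -> j | RG; A -> e; B -> j; C -> BA; G -> e | AC; R -> j | RA

No ε-productions.
No unit productions to eliminate.
TERM: introduce A -> e, B -> j and substitute in every rule of length ≥2.
BIN: G -> ABA becomes G -> AC, C -> BA.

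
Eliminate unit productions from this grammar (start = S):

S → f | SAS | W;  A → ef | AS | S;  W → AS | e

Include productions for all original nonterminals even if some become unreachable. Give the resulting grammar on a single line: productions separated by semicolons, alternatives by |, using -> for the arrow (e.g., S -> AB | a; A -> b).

S -> e | f | AS | SAS; A -> e | f | AS | ef | SAS; W -> e | AS

Unit productions: A->S, S->W.
Unit pairs (A ⇒* B via units): (A,S), (A,W), (S,W).
S: inherits non-unit rules of {S, W} → AS | SAS | e | f.
A: inherits non-unit rules of {A, S, W} → AS | SAS | e | ef | f.
W: inherits non-unit rules of {W} → AS | e.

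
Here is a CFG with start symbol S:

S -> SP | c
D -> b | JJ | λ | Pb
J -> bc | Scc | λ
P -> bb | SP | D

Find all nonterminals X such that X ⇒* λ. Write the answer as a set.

{D, J, P}

Directly nullable (have an ε-rule): {D, J}.
P is nullable via P -> D (every symbol on the right is already known nullable).
Not nullable: S — each has a terminal in every rule's right-hand side or depends on a non-nullable symbol.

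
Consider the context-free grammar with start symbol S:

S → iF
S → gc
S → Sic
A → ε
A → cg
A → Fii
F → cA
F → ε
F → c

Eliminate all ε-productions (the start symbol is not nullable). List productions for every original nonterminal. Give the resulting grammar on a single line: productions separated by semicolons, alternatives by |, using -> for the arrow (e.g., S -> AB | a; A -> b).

Nullable set: {A, F}.
S -> iF: F nullable, giving i | iF.
Drop A -> ε.
A -> Fii: F nullable, giving Fii | ii.
Drop F -> ε.
F -> cA: A nullable, giving c | cA.
Unchanged (no nullable symbols): S -> Sic; S -> gc; A -> cg; F -> c.

S -> i | gc | iF | Sic; A -> cg | ii | Fii; F -> c | cA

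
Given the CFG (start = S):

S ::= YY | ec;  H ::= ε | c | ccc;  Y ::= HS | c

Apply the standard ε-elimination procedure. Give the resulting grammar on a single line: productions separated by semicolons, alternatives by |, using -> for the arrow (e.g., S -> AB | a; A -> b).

Nullable set: {H}.
Drop H -> ε.
Y -> HS: H nullable, giving HS | S.
Unchanged (no nullable symbols): S -> YY; S -> ec; H -> c; H -> ccc; Y -> c.

S -> YY | ec; H -> c | ccc; Y -> S | c | HS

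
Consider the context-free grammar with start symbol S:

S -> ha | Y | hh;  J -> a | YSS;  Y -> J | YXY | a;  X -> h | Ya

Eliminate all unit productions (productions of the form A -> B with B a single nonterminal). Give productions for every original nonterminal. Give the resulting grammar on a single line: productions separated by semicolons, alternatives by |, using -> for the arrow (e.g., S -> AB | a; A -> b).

Unit productions: S->Y, Y->J.
Unit pairs (A ⇒* B via units): (S,J), (S,Y), (Y,J).
S: inherits non-unit rules of {J, S, Y} → YSS | YXY | a | ha | hh.
J: inherits non-unit rules of {J} → YSS | a.
X: inherits non-unit rules of {X} → Ya | h.
Y: inherits non-unit rules of {J, Y} → YSS | YXY | a.

S -> a | ha | hh | YSS | YXY; J -> a | YSS; X -> h | Ya; Y -> a | YSS | YXY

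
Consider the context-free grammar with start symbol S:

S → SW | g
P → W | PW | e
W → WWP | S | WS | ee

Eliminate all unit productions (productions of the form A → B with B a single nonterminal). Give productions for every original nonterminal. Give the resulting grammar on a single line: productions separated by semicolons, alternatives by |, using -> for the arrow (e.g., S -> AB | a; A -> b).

Unit productions: P->W, W->S.
Unit pairs (A ⇒* B via units): (P,S), (P,W), (W,S).
S: inherits non-unit rules of {S} → SW | g.
P: inherits non-unit rules of {P, S, W} → PW | SW | WS | WWP | e | ee | g.
W: inherits non-unit rules of {S, W} → SW | WS | WWP | ee | g.

S -> g | SW; P -> e | g | PW | SW | WS | ee | WWP; W -> g | SW | WS | ee | WWP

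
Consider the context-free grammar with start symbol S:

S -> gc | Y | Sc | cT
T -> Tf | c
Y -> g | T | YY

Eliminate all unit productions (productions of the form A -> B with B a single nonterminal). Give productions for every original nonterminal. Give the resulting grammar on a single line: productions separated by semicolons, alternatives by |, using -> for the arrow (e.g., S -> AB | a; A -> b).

Unit productions: S->Y, Y->T.
Unit pairs (A ⇒* B via units): (S,T), (S,Y), (Y,T).
S: inherits non-unit rules of {S, T, Y} → Sc | Tf | YY | c | cT | g | gc.
T: inherits non-unit rules of {T} → Tf | c.
Y: inherits non-unit rules of {T, Y} → Tf | YY | c | g.

S -> c | g | Sc | Tf | YY | cT | gc; T -> c | Tf; Y -> c | g | Tf | YY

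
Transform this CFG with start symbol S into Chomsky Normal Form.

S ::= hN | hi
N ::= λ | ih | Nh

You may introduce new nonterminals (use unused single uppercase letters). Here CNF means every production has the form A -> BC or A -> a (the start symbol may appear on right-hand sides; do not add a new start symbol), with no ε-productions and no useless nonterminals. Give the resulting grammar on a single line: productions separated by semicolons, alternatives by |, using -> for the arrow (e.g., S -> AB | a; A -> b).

S -> h | AB | AN; A -> h; B -> i; N -> h | BA | NA

Nullable: {N}; after ε-elimination: S -> h | hN | hi; N -> h | Nh | ih.
No unit productions to eliminate.
TERM: introduce A -> h, B -> i and substitute in every rule of length ≥2.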